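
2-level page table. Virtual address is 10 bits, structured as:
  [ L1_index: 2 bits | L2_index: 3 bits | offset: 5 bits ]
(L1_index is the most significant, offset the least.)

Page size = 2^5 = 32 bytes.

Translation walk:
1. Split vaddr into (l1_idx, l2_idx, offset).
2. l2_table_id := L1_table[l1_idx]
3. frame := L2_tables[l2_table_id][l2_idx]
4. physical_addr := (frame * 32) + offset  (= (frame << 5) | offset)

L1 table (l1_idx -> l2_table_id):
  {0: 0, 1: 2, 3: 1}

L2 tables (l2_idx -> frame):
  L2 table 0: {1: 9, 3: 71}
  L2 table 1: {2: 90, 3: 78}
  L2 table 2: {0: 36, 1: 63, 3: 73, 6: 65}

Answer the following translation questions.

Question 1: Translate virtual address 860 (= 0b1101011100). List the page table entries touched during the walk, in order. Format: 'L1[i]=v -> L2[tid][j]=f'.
Answer: L1[3]=1 -> L2[1][2]=90

Derivation:
vaddr = 860 = 0b1101011100
Split: l1_idx=3, l2_idx=2, offset=28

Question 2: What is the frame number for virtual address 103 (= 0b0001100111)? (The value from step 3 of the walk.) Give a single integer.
Answer: 71

Derivation:
vaddr = 103: l1_idx=0, l2_idx=3
L1[0] = 0; L2[0][3] = 71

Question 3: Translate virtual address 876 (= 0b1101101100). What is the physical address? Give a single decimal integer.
Answer: 2508

Derivation:
vaddr = 876 = 0b1101101100
Split: l1_idx=3, l2_idx=3, offset=12
L1[3] = 1
L2[1][3] = 78
paddr = 78 * 32 + 12 = 2508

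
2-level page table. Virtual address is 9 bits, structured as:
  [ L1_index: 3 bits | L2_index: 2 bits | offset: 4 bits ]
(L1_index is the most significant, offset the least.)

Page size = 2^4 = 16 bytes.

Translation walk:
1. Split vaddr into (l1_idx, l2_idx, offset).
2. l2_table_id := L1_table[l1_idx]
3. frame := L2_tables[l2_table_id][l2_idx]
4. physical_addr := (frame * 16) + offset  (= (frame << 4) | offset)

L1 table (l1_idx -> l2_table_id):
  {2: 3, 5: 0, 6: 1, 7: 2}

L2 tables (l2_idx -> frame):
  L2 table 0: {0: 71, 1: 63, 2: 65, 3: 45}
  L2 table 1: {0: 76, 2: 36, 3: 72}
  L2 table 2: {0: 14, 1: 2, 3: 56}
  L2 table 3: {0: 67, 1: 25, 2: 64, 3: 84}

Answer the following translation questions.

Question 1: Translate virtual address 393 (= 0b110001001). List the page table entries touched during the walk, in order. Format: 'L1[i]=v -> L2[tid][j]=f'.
Answer: L1[6]=1 -> L2[1][0]=76

Derivation:
vaddr = 393 = 0b110001001
Split: l1_idx=6, l2_idx=0, offset=9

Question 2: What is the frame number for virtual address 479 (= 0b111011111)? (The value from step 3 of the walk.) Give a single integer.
Answer: 2

Derivation:
vaddr = 479: l1_idx=7, l2_idx=1
L1[7] = 2; L2[2][1] = 2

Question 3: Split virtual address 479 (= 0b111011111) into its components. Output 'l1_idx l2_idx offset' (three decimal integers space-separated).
Answer: 7 1 15

Derivation:
vaddr = 479 = 0b111011111
  top 3 bits -> l1_idx = 7
  next 2 bits -> l2_idx = 1
  bottom 4 bits -> offset = 15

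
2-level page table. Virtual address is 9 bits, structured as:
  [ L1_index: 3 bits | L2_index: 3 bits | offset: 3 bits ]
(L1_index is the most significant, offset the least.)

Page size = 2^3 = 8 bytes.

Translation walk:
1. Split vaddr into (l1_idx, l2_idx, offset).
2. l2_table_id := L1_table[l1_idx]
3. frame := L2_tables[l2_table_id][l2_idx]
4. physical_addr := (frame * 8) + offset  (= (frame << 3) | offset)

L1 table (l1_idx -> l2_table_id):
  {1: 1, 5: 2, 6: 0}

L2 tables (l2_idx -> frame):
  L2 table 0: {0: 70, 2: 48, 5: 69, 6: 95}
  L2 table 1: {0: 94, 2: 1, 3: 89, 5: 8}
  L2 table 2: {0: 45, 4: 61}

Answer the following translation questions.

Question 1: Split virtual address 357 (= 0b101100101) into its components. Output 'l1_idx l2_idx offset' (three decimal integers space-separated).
vaddr = 357 = 0b101100101
  top 3 bits -> l1_idx = 5
  next 3 bits -> l2_idx = 4
  bottom 3 bits -> offset = 5

Answer: 5 4 5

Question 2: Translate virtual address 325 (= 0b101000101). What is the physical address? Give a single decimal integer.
Answer: 365

Derivation:
vaddr = 325 = 0b101000101
Split: l1_idx=5, l2_idx=0, offset=5
L1[5] = 2
L2[2][0] = 45
paddr = 45 * 8 + 5 = 365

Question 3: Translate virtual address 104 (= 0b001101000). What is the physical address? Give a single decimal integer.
Answer: 64

Derivation:
vaddr = 104 = 0b001101000
Split: l1_idx=1, l2_idx=5, offset=0
L1[1] = 1
L2[1][5] = 8
paddr = 8 * 8 + 0 = 64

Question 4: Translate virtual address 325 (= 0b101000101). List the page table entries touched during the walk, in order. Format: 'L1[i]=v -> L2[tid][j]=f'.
vaddr = 325 = 0b101000101
Split: l1_idx=5, l2_idx=0, offset=5

Answer: L1[5]=2 -> L2[2][0]=45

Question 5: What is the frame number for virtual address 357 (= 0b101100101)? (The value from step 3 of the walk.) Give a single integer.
vaddr = 357: l1_idx=5, l2_idx=4
L1[5] = 2; L2[2][4] = 61

Answer: 61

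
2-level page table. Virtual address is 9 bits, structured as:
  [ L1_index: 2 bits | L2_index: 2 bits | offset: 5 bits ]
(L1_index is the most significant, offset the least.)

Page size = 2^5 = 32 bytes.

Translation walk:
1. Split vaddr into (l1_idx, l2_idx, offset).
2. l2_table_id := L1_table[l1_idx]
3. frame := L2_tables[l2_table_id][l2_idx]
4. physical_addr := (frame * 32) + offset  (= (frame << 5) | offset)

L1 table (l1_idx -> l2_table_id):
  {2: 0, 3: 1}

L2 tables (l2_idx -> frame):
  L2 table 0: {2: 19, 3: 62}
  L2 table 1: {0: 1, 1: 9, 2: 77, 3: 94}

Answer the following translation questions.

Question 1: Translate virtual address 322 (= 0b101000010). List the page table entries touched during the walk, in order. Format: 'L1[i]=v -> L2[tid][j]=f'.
Answer: L1[2]=0 -> L2[0][2]=19

Derivation:
vaddr = 322 = 0b101000010
Split: l1_idx=2, l2_idx=2, offset=2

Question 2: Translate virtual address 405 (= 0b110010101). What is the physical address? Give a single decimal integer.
Answer: 53

Derivation:
vaddr = 405 = 0b110010101
Split: l1_idx=3, l2_idx=0, offset=21
L1[3] = 1
L2[1][0] = 1
paddr = 1 * 32 + 21 = 53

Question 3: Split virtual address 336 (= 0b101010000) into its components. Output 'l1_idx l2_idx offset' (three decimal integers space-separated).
vaddr = 336 = 0b101010000
  top 2 bits -> l1_idx = 2
  next 2 bits -> l2_idx = 2
  bottom 5 bits -> offset = 16

Answer: 2 2 16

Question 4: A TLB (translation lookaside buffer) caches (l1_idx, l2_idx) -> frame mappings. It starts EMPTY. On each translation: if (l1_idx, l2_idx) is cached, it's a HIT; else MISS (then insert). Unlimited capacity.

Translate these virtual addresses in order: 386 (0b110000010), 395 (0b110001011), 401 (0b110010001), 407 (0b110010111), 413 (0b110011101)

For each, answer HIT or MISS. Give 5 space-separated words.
vaddr=386: (3,0) not in TLB -> MISS, insert
vaddr=395: (3,0) in TLB -> HIT
vaddr=401: (3,0) in TLB -> HIT
vaddr=407: (3,0) in TLB -> HIT
vaddr=413: (3,0) in TLB -> HIT

Answer: MISS HIT HIT HIT HIT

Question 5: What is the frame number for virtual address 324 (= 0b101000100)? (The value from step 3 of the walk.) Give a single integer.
Answer: 19

Derivation:
vaddr = 324: l1_idx=2, l2_idx=2
L1[2] = 0; L2[0][2] = 19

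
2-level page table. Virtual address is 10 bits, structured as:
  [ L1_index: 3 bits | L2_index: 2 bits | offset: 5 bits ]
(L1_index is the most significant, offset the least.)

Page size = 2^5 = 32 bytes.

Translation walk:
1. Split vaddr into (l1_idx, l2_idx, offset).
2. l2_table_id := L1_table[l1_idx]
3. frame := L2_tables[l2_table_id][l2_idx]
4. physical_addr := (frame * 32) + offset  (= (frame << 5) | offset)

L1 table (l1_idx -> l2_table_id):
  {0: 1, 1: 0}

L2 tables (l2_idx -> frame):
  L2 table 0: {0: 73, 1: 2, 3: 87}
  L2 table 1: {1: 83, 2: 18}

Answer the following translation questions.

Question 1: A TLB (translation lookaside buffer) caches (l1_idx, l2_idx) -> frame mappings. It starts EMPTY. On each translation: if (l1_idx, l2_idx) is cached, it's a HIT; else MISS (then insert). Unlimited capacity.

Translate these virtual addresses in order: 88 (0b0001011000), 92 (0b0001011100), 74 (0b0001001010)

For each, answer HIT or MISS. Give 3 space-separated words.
Answer: MISS HIT HIT

Derivation:
vaddr=88: (0,2) not in TLB -> MISS, insert
vaddr=92: (0,2) in TLB -> HIT
vaddr=74: (0,2) in TLB -> HIT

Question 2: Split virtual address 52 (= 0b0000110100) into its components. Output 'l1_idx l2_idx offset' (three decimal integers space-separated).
Answer: 0 1 20

Derivation:
vaddr = 52 = 0b0000110100
  top 3 bits -> l1_idx = 0
  next 2 bits -> l2_idx = 1
  bottom 5 bits -> offset = 20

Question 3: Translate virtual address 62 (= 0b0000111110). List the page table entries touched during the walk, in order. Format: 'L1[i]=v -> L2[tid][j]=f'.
vaddr = 62 = 0b0000111110
Split: l1_idx=0, l2_idx=1, offset=30

Answer: L1[0]=1 -> L2[1][1]=83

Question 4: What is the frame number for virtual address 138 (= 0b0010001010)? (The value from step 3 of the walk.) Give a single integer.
vaddr = 138: l1_idx=1, l2_idx=0
L1[1] = 0; L2[0][0] = 73

Answer: 73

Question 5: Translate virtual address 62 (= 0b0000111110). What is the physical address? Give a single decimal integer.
Answer: 2686

Derivation:
vaddr = 62 = 0b0000111110
Split: l1_idx=0, l2_idx=1, offset=30
L1[0] = 1
L2[1][1] = 83
paddr = 83 * 32 + 30 = 2686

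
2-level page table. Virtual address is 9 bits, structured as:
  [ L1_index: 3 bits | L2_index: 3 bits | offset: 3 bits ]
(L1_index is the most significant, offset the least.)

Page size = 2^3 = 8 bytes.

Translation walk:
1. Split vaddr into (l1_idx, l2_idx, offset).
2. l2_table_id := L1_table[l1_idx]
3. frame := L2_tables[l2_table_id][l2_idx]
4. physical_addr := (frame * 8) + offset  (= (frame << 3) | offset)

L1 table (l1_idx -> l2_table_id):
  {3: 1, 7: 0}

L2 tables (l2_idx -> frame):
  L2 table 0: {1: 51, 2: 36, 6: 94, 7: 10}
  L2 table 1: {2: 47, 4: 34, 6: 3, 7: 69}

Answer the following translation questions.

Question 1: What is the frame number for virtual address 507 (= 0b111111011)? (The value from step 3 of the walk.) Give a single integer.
vaddr = 507: l1_idx=7, l2_idx=7
L1[7] = 0; L2[0][7] = 10

Answer: 10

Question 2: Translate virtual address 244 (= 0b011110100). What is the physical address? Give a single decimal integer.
Answer: 28

Derivation:
vaddr = 244 = 0b011110100
Split: l1_idx=3, l2_idx=6, offset=4
L1[3] = 1
L2[1][6] = 3
paddr = 3 * 8 + 4 = 28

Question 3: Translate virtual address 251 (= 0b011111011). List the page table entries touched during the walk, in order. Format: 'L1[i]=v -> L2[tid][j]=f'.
vaddr = 251 = 0b011111011
Split: l1_idx=3, l2_idx=7, offset=3

Answer: L1[3]=1 -> L2[1][7]=69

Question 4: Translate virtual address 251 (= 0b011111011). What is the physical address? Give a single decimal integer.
Answer: 555

Derivation:
vaddr = 251 = 0b011111011
Split: l1_idx=3, l2_idx=7, offset=3
L1[3] = 1
L2[1][7] = 69
paddr = 69 * 8 + 3 = 555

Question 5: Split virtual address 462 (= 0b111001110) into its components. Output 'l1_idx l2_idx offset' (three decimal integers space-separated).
Answer: 7 1 6

Derivation:
vaddr = 462 = 0b111001110
  top 3 bits -> l1_idx = 7
  next 3 bits -> l2_idx = 1
  bottom 3 bits -> offset = 6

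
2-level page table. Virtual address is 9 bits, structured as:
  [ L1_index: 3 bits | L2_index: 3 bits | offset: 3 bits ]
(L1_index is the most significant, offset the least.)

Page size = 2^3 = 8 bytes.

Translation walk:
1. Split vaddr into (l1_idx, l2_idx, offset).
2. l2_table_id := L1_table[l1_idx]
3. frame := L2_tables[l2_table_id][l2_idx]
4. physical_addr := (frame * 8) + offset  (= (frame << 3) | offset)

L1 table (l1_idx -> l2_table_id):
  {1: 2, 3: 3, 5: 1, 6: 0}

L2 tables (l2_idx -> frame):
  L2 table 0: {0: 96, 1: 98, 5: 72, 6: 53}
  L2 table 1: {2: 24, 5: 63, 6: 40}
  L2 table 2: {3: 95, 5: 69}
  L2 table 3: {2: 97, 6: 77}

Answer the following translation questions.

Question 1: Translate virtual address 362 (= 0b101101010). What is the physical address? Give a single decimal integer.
vaddr = 362 = 0b101101010
Split: l1_idx=5, l2_idx=5, offset=2
L1[5] = 1
L2[1][5] = 63
paddr = 63 * 8 + 2 = 506

Answer: 506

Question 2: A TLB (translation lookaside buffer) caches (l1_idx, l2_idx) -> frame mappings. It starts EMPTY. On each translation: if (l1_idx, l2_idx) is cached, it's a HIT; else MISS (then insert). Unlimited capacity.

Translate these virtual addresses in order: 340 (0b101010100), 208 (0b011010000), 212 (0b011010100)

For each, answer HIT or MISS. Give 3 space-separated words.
vaddr=340: (5,2) not in TLB -> MISS, insert
vaddr=208: (3,2) not in TLB -> MISS, insert
vaddr=212: (3,2) in TLB -> HIT

Answer: MISS MISS HIT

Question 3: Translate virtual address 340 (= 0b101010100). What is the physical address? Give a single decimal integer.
Answer: 196

Derivation:
vaddr = 340 = 0b101010100
Split: l1_idx=5, l2_idx=2, offset=4
L1[5] = 1
L2[1][2] = 24
paddr = 24 * 8 + 4 = 196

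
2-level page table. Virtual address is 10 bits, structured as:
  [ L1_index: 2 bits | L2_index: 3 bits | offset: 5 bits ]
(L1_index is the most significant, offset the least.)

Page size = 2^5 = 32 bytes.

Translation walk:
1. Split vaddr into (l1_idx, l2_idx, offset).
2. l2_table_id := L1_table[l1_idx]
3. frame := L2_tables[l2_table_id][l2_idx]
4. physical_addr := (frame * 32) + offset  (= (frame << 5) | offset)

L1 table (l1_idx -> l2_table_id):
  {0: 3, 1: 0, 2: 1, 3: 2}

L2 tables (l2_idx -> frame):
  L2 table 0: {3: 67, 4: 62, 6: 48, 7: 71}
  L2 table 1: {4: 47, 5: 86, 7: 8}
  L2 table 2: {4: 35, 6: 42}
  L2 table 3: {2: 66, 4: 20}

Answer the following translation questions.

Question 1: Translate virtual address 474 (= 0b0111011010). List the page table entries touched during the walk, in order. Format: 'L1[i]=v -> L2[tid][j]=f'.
Answer: L1[1]=0 -> L2[0][6]=48

Derivation:
vaddr = 474 = 0b0111011010
Split: l1_idx=1, l2_idx=6, offset=26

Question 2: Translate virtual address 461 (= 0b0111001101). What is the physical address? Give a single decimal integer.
Answer: 1549

Derivation:
vaddr = 461 = 0b0111001101
Split: l1_idx=1, l2_idx=6, offset=13
L1[1] = 0
L2[0][6] = 48
paddr = 48 * 32 + 13 = 1549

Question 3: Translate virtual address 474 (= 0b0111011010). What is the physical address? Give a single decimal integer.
vaddr = 474 = 0b0111011010
Split: l1_idx=1, l2_idx=6, offset=26
L1[1] = 0
L2[0][6] = 48
paddr = 48 * 32 + 26 = 1562

Answer: 1562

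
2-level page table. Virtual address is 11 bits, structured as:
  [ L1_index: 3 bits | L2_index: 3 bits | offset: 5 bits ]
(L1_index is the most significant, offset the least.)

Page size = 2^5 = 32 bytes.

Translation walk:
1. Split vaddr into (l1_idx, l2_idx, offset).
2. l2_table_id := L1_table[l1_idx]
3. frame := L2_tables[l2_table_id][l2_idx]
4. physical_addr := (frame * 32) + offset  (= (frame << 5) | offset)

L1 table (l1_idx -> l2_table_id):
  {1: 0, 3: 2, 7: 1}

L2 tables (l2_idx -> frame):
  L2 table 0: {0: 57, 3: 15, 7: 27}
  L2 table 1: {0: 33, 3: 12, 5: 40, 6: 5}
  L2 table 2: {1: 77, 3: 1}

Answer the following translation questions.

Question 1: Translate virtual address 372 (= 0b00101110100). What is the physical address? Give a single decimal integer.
vaddr = 372 = 0b00101110100
Split: l1_idx=1, l2_idx=3, offset=20
L1[1] = 0
L2[0][3] = 15
paddr = 15 * 32 + 20 = 500

Answer: 500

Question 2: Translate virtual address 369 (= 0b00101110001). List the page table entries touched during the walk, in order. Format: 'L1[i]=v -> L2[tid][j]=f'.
vaddr = 369 = 0b00101110001
Split: l1_idx=1, l2_idx=3, offset=17

Answer: L1[1]=0 -> L2[0][3]=15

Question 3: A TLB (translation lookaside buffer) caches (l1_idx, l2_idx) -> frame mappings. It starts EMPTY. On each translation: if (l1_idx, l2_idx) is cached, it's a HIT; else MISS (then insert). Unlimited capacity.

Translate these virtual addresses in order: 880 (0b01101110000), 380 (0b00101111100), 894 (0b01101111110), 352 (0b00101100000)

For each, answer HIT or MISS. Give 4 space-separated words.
Answer: MISS MISS HIT HIT

Derivation:
vaddr=880: (3,3) not in TLB -> MISS, insert
vaddr=380: (1,3) not in TLB -> MISS, insert
vaddr=894: (3,3) in TLB -> HIT
vaddr=352: (1,3) in TLB -> HIT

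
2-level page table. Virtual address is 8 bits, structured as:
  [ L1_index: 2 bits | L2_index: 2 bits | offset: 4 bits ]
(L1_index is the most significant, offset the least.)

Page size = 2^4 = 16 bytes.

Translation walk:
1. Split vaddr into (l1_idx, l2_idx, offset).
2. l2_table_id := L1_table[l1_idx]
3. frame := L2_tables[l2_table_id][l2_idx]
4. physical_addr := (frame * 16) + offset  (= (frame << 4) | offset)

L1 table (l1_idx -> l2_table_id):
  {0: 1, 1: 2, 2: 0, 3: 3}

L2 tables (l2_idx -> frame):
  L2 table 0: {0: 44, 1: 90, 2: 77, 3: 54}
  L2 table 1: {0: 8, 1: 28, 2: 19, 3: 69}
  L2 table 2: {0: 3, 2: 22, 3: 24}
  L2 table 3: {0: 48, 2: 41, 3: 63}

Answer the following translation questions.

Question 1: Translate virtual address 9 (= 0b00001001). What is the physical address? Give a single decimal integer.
Answer: 137

Derivation:
vaddr = 9 = 0b00001001
Split: l1_idx=0, l2_idx=0, offset=9
L1[0] = 1
L2[1][0] = 8
paddr = 8 * 16 + 9 = 137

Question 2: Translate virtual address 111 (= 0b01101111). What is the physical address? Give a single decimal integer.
Answer: 367

Derivation:
vaddr = 111 = 0b01101111
Split: l1_idx=1, l2_idx=2, offset=15
L1[1] = 2
L2[2][2] = 22
paddr = 22 * 16 + 15 = 367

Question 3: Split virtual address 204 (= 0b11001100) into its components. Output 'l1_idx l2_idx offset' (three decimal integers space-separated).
Answer: 3 0 12

Derivation:
vaddr = 204 = 0b11001100
  top 2 bits -> l1_idx = 3
  next 2 bits -> l2_idx = 0
  bottom 4 bits -> offset = 12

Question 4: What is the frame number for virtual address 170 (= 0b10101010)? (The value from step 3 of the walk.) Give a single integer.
Answer: 77

Derivation:
vaddr = 170: l1_idx=2, l2_idx=2
L1[2] = 0; L2[0][2] = 77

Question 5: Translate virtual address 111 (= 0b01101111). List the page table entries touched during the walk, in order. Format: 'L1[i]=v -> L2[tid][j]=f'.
Answer: L1[1]=2 -> L2[2][2]=22

Derivation:
vaddr = 111 = 0b01101111
Split: l1_idx=1, l2_idx=2, offset=15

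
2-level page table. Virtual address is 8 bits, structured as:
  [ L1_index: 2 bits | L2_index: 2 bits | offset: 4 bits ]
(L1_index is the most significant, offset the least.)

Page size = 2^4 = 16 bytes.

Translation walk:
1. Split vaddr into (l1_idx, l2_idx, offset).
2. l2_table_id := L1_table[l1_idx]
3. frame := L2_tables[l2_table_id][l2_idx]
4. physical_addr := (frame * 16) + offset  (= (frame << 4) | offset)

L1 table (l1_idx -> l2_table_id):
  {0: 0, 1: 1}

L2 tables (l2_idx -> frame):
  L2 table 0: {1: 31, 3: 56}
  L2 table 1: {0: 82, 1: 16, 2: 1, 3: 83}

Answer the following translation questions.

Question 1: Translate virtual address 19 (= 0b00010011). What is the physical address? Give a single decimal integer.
Answer: 499

Derivation:
vaddr = 19 = 0b00010011
Split: l1_idx=0, l2_idx=1, offset=3
L1[0] = 0
L2[0][1] = 31
paddr = 31 * 16 + 3 = 499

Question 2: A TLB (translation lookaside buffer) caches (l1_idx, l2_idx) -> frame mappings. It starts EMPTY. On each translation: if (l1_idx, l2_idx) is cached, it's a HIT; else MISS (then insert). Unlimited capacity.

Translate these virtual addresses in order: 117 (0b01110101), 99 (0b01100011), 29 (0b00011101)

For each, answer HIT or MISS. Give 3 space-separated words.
Answer: MISS MISS MISS

Derivation:
vaddr=117: (1,3) not in TLB -> MISS, insert
vaddr=99: (1,2) not in TLB -> MISS, insert
vaddr=29: (0,1) not in TLB -> MISS, insert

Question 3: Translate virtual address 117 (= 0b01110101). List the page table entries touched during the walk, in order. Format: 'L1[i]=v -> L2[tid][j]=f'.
Answer: L1[1]=1 -> L2[1][3]=83

Derivation:
vaddr = 117 = 0b01110101
Split: l1_idx=1, l2_idx=3, offset=5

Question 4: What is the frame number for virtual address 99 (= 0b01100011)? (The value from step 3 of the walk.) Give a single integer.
Answer: 1

Derivation:
vaddr = 99: l1_idx=1, l2_idx=2
L1[1] = 1; L2[1][2] = 1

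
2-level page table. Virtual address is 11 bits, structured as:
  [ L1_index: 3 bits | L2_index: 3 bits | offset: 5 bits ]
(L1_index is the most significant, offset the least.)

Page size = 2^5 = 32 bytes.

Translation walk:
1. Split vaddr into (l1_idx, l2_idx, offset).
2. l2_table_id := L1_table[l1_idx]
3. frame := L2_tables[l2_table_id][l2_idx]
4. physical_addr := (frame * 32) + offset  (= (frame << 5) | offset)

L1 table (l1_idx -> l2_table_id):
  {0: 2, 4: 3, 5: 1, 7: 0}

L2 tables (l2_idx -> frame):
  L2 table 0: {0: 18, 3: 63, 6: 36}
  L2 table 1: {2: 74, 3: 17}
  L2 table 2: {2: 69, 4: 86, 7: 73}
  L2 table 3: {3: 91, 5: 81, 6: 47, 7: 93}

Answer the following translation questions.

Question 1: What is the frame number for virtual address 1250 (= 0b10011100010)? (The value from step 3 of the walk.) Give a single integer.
vaddr = 1250: l1_idx=4, l2_idx=7
L1[4] = 3; L2[3][7] = 93

Answer: 93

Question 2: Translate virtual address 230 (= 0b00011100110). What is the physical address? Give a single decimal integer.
Answer: 2342

Derivation:
vaddr = 230 = 0b00011100110
Split: l1_idx=0, l2_idx=7, offset=6
L1[0] = 2
L2[2][7] = 73
paddr = 73 * 32 + 6 = 2342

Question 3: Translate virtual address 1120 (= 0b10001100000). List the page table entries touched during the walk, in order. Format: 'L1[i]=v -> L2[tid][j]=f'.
Answer: L1[4]=3 -> L2[3][3]=91

Derivation:
vaddr = 1120 = 0b10001100000
Split: l1_idx=4, l2_idx=3, offset=0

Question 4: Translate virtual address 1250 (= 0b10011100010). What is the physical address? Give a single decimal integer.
Answer: 2978

Derivation:
vaddr = 1250 = 0b10011100010
Split: l1_idx=4, l2_idx=7, offset=2
L1[4] = 3
L2[3][7] = 93
paddr = 93 * 32 + 2 = 2978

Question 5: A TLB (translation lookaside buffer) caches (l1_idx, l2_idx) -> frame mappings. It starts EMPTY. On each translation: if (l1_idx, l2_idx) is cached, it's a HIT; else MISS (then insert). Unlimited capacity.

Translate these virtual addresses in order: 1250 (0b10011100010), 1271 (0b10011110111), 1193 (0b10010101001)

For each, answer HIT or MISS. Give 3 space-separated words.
vaddr=1250: (4,7) not in TLB -> MISS, insert
vaddr=1271: (4,7) in TLB -> HIT
vaddr=1193: (4,5) not in TLB -> MISS, insert

Answer: MISS HIT MISS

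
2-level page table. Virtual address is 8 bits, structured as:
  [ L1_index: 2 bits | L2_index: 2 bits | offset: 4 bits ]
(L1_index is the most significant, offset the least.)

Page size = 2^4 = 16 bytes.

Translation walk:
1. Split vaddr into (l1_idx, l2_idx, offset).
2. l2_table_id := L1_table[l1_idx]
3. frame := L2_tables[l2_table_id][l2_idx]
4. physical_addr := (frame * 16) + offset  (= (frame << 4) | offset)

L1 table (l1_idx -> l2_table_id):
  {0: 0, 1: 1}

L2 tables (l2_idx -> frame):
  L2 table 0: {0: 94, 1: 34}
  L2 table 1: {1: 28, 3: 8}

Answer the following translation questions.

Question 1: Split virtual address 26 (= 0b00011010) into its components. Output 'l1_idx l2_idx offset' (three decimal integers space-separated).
vaddr = 26 = 0b00011010
  top 2 bits -> l1_idx = 0
  next 2 bits -> l2_idx = 1
  bottom 4 bits -> offset = 10

Answer: 0 1 10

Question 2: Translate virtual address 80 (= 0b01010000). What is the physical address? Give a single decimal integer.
vaddr = 80 = 0b01010000
Split: l1_idx=1, l2_idx=1, offset=0
L1[1] = 1
L2[1][1] = 28
paddr = 28 * 16 + 0 = 448

Answer: 448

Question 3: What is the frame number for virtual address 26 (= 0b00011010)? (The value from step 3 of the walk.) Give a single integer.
Answer: 34

Derivation:
vaddr = 26: l1_idx=0, l2_idx=1
L1[0] = 0; L2[0][1] = 34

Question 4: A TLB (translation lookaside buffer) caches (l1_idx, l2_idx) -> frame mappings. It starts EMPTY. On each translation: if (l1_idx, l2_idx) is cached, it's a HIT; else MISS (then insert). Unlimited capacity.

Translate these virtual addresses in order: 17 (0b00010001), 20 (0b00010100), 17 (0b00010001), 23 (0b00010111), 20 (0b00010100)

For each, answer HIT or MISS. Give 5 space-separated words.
vaddr=17: (0,1) not in TLB -> MISS, insert
vaddr=20: (0,1) in TLB -> HIT
vaddr=17: (0,1) in TLB -> HIT
vaddr=23: (0,1) in TLB -> HIT
vaddr=20: (0,1) in TLB -> HIT

Answer: MISS HIT HIT HIT HIT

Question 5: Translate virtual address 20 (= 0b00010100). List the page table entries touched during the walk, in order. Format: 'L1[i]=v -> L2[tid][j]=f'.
Answer: L1[0]=0 -> L2[0][1]=34

Derivation:
vaddr = 20 = 0b00010100
Split: l1_idx=0, l2_idx=1, offset=4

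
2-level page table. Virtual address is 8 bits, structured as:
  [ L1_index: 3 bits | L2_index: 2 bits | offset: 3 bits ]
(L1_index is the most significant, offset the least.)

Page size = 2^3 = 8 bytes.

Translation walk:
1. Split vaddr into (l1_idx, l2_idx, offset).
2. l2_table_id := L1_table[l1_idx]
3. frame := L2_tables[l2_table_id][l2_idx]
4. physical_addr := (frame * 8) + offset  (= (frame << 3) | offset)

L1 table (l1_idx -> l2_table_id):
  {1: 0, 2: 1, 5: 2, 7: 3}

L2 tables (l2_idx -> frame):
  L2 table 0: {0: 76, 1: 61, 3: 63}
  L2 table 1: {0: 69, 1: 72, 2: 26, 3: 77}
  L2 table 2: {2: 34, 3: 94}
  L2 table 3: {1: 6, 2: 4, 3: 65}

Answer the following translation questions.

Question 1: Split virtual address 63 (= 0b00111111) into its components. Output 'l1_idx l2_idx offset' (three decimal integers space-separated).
vaddr = 63 = 0b00111111
  top 3 bits -> l1_idx = 1
  next 2 bits -> l2_idx = 3
  bottom 3 bits -> offset = 7

Answer: 1 3 7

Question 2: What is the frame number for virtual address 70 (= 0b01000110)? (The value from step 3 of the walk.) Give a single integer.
vaddr = 70: l1_idx=2, l2_idx=0
L1[2] = 1; L2[1][0] = 69

Answer: 69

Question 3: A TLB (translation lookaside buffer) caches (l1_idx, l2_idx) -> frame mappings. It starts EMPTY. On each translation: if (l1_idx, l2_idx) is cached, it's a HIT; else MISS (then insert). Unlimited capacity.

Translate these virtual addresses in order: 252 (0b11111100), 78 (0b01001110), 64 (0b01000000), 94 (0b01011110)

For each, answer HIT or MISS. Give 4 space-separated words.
Answer: MISS MISS MISS MISS

Derivation:
vaddr=252: (7,3) not in TLB -> MISS, insert
vaddr=78: (2,1) not in TLB -> MISS, insert
vaddr=64: (2,0) not in TLB -> MISS, insert
vaddr=94: (2,3) not in TLB -> MISS, insert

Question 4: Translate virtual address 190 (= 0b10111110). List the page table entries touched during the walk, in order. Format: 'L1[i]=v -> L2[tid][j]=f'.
Answer: L1[5]=2 -> L2[2][3]=94

Derivation:
vaddr = 190 = 0b10111110
Split: l1_idx=5, l2_idx=3, offset=6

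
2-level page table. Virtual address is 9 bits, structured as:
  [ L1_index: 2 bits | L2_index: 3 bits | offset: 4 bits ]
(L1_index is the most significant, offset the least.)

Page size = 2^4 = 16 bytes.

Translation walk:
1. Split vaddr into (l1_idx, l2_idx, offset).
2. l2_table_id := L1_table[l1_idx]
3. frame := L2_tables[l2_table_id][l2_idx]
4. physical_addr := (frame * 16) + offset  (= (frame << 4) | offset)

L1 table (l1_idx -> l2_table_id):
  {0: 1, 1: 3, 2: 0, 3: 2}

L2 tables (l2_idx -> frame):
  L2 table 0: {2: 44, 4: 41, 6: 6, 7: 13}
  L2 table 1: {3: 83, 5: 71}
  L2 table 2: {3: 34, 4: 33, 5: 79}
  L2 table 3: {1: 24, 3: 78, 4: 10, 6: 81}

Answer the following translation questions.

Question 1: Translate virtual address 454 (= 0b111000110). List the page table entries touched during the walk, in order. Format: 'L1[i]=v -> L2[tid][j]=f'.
Answer: L1[3]=2 -> L2[2][4]=33

Derivation:
vaddr = 454 = 0b111000110
Split: l1_idx=3, l2_idx=4, offset=6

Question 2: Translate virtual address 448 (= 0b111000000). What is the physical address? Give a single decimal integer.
vaddr = 448 = 0b111000000
Split: l1_idx=3, l2_idx=4, offset=0
L1[3] = 2
L2[2][4] = 33
paddr = 33 * 16 + 0 = 528

Answer: 528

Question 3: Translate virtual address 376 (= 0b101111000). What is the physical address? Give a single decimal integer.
Answer: 216

Derivation:
vaddr = 376 = 0b101111000
Split: l1_idx=2, l2_idx=7, offset=8
L1[2] = 0
L2[0][7] = 13
paddr = 13 * 16 + 8 = 216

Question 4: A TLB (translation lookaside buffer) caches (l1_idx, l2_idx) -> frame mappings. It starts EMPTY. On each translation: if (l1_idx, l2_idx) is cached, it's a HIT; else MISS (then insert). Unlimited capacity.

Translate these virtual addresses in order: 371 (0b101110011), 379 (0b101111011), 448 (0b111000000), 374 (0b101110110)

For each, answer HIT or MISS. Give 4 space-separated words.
Answer: MISS HIT MISS HIT

Derivation:
vaddr=371: (2,7) not in TLB -> MISS, insert
vaddr=379: (2,7) in TLB -> HIT
vaddr=448: (3,4) not in TLB -> MISS, insert
vaddr=374: (2,7) in TLB -> HIT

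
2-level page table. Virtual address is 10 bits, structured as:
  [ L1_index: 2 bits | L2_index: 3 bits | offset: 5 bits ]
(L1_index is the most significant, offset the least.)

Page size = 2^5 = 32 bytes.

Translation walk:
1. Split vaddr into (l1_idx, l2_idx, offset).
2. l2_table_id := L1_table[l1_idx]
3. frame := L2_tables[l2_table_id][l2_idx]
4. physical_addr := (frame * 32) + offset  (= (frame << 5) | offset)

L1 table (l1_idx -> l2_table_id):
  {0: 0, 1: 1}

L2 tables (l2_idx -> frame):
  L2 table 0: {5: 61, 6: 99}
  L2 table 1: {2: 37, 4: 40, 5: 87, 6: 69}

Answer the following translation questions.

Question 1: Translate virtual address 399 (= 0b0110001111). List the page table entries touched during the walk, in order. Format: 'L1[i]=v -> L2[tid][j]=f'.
vaddr = 399 = 0b0110001111
Split: l1_idx=1, l2_idx=4, offset=15

Answer: L1[1]=1 -> L2[1][4]=40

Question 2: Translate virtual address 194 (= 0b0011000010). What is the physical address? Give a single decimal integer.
Answer: 3170

Derivation:
vaddr = 194 = 0b0011000010
Split: l1_idx=0, l2_idx=6, offset=2
L1[0] = 0
L2[0][6] = 99
paddr = 99 * 32 + 2 = 3170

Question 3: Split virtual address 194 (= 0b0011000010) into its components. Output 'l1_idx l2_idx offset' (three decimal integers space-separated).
vaddr = 194 = 0b0011000010
  top 2 bits -> l1_idx = 0
  next 3 bits -> l2_idx = 6
  bottom 5 bits -> offset = 2

Answer: 0 6 2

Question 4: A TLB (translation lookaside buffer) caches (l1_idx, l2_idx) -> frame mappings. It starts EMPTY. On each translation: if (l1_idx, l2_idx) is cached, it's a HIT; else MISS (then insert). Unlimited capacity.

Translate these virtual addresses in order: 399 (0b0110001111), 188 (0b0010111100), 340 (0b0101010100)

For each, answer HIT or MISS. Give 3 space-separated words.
vaddr=399: (1,4) not in TLB -> MISS, insert
vaddr=188: (0,5) not in TLB -> MISS, insert
vaddr=340: (1,2) not in TLB -> MISS, insert

Answer: MISS MISS MISS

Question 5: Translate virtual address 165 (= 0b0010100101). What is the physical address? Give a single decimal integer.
vaddr = 165 = 0b0010100101
Split: l1_idx=0, l2_idx=5, offset=5
L1[0] = 0
L2[0][5] = 61
paddr = 61 * 32 + 5 = 1957

Answer: 1957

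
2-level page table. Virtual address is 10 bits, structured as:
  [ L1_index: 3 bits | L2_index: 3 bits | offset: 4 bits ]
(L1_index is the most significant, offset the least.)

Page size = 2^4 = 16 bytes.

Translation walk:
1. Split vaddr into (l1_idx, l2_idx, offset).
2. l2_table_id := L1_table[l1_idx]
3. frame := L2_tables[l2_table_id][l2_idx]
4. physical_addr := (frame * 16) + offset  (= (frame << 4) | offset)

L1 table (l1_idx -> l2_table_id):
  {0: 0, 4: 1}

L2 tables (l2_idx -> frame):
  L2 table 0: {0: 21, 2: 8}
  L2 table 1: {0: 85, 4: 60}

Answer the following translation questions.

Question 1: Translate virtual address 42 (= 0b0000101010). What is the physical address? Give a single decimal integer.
vaddr = 42 = 0b0000101010
Split: l1_idx=0, l2_idx=2, offset=10
L1[0] = 0
L2[0][2] = 8
paddr = 8 * 16 + 10 = 138

Answer: 138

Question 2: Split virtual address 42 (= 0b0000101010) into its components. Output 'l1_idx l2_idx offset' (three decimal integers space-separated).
vaddr = 42 = 0b0000101010
  top 3 bits -> l1_idx = 0
  next 3 bits -> l2_idx = 2
  bottom 4 bits -> offset = 10

Answer: 0 2 10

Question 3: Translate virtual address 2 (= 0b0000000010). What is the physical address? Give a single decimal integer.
Answer: 338

Derivation:
vaddr = 2 = 0b0000000010
Split: l1_idx=0, l2_idx=0, offset=2
L1[0] = 0
L2[0][0] = 21
paddr = 21 * 16 + 2 = 338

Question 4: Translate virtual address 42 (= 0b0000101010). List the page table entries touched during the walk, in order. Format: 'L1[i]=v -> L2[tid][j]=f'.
Answer: L1[0]=0 -> L2[0][2]=8

Derivation:
vaddr = 42 = 0b0000101010
Split: l1_idx=0, l2_idx=2, offset=10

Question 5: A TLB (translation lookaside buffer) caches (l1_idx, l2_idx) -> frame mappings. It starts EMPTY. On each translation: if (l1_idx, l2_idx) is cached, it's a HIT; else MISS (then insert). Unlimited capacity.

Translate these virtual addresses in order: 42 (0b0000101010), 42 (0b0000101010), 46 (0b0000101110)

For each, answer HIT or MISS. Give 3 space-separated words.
Answer: MISS HIT HIT

Derivation:
vaddr=42: (0,2) not in TLB -> MISS, insert
vaddr=42: (0,2) in TLB -> HIT
vaddr=46: (0,2) in TLB -> HIT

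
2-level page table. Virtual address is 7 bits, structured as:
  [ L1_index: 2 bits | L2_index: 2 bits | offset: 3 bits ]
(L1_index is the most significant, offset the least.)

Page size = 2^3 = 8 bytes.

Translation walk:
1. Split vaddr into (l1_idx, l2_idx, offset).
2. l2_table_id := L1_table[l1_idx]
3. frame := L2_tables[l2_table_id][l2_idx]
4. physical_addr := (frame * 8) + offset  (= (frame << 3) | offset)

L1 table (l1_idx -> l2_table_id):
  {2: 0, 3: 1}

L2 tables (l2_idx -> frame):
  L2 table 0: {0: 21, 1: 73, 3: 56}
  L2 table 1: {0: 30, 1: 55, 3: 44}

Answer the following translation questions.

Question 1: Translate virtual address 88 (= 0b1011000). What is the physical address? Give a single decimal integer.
Answer: 448

Derivation:
vaddr = 88 = 0b1011000
Split: l1_idx=2, l2_idx=3, offset=0
L1[2] = 0
L2[0][3] = 56
paddr = 56 * 8 + 0 = 448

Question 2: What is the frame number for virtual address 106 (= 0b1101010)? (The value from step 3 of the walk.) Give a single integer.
Answer: 55

Derivation:
vaddr = 106: l1_idx=3, l2_idx=1
L1[3] = 1; L2[1][1] = 55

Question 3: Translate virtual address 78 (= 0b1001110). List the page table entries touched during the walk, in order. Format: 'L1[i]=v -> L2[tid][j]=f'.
Answer: L1[2]=0 -> L2[0][1]=73

Derivation:
vaddr = 78 = 0b1001110
Split: l1_idx=2, l2_idx=1, offset=6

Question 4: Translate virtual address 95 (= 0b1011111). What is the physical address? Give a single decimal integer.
vaddr = 95 = 0b1011111
Split: l1_idx=2, l2_idx=3, offset=7
L1[2] = 0
L2[0][3] = 56
paddr = 56 * 8 + 7 = 455

Answer: 455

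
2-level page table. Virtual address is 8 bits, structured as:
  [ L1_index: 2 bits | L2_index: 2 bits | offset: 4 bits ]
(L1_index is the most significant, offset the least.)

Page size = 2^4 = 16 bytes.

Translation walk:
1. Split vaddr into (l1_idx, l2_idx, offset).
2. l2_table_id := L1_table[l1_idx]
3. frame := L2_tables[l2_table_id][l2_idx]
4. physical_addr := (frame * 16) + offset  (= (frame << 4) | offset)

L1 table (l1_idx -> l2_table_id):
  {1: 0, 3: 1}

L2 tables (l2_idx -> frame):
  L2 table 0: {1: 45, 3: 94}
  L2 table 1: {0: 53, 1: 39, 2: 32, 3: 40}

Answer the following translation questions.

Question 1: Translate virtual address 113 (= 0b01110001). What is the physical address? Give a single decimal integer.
Answer: 1505

Derivation:
vaddr = 113 = 0b01110001
Split: l1_idx=1, l2_idx=3, offset=1
L1[1] = 0
L2[0][3] = 94
paddr = 94 * 16 + 1 = 1505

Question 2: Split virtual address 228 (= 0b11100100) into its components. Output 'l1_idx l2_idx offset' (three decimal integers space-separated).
Answer: 3 2 4

Derivation:
vaddr = 228 = 0b11100100
  top 2 bits -> l1_idx = 3
  next 2 bits -> l2_idx = 2
  bottom 4 bits -> offset = 4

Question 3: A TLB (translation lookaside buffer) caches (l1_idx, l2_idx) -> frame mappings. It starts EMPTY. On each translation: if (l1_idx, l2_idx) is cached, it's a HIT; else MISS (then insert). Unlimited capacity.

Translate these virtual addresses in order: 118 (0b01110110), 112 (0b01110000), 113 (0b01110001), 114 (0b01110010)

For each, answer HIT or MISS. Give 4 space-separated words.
Answer: MISS HIT HIT HIT

Derivation:
vaddr=118: (1,3) not in TLB -> MISS, insert
vaddr=112: (1,3) in TLB -> HIT
vaddr=113: (1,3) in TLB -> HIT
vaddr=114: (1,3) in TLB -> HIT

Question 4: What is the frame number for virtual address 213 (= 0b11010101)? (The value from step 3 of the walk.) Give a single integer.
vaddr = 213: l1_idx=3, l2_idx=1
L1[3] = 1; L2[1][1] = 39

Answer: 39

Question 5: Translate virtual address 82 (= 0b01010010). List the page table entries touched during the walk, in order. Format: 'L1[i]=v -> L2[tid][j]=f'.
vaddr = 82 = 0b01010010
Split: l1_idx=1, l2_idx=1, offset=2

Answer: L1[1]=0 -> L2[0][1]=45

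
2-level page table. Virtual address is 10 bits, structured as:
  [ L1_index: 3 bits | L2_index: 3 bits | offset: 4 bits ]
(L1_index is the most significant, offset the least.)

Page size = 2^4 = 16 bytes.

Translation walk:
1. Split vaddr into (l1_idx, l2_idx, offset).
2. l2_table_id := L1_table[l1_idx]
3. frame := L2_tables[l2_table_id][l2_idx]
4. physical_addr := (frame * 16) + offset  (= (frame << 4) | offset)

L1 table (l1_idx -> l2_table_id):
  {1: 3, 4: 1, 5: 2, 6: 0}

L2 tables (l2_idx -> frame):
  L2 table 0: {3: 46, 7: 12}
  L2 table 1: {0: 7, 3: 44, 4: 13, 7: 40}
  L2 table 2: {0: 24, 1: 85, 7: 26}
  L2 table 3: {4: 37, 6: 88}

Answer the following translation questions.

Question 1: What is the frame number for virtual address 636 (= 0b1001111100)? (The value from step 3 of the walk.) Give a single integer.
Answer: 40

Derivation:
vaddr = 636: l1_idx=4, l2_idx=7
L1[4] = 1; L2[1][7] = 40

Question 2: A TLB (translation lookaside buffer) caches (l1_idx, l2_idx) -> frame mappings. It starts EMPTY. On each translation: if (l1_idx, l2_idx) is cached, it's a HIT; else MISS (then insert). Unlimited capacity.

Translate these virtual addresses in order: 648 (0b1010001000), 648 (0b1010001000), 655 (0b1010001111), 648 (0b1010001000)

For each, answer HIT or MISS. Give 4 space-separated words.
Answer: MISS HIT HIT HIT

Derivation:
vaddr=648: (5,0) not in TLB -> MISS, insert
vaddr=648: (5,0) in TLB -> HIT
vaddr=655: (5,0) in TLB -> HIT
vaddr=648: (5,0) in TLB -> HIT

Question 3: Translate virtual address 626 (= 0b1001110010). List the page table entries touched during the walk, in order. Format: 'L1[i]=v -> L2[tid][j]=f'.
vaddr = 626 = 0b1001110010
Split: l1_idx=4, l2_idx=7, offset=2

Answer: L1[4]=1 -> L2[1][7]=40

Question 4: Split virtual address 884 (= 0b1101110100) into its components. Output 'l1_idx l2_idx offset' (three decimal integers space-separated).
vaddr = 884 = 0b1101110100
  top 3 bits -> l1_idx = 6
  next 3 bits -> l2_idx = 7
  bottom 4 bits -> offset = 4

Answer: 6 7 4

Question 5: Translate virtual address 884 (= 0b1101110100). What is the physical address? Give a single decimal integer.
Answer: 196

Derivation:
vaddr = 884 = 0b1101110100
Split: l1_idx=6, l2_idx=7, offset=4
L1[6] = 0
L2[0][7] = 12
paddr = 12 * 16 + 4 = 196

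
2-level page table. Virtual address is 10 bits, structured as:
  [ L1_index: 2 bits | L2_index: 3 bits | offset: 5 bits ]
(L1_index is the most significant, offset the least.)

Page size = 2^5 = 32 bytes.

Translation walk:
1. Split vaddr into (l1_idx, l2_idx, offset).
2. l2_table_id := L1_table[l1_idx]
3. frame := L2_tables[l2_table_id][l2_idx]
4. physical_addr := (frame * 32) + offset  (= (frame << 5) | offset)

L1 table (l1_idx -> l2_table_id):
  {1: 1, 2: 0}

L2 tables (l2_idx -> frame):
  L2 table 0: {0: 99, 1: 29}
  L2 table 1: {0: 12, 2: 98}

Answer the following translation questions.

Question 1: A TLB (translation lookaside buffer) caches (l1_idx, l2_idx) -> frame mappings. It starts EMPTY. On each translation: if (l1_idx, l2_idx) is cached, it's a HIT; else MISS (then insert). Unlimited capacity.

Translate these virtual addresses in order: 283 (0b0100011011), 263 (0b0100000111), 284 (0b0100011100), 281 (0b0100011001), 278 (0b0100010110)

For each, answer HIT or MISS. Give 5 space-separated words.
Answer: MISS HIT HIT HIT HIT

Derivation:
vaddr=283: (1,0) not in TLB -> MISS, insert
vaddr=263: (1,0) in TLB -> HIT
vaddr=284: (1,0) in TLB -> HIT
vaddr=281: (1,0) in TLB -> HIT
vaddr=278: (1,0) in TLB -> HIT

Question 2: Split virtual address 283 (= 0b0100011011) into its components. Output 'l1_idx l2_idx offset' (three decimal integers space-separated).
Answer: 1 0 27

Derivation:
vaddr = 283 = 0b0100011011
  top 2 bits -> l1_idx = 1
  next 3 bits -> l2_idx = 0
  bottom 5 bits -> offset = 27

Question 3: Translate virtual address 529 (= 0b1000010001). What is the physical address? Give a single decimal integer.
vaddr = 529 = 0b1000010001
Split: l1_idx=2, l2_idx=0, offset=17
L1[2] = 0
L2[0][0] = 99
paddr = 99 * 32 + 17 = 3185

Answer: 3185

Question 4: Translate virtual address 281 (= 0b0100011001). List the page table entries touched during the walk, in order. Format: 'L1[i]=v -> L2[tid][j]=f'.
Answer: L1[1]=1 -> L2[1][0]=12

Derivation:
vaddr = 281 = 0b0100011001
Split: l1_idx=1, l2_idx=0, offset=25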